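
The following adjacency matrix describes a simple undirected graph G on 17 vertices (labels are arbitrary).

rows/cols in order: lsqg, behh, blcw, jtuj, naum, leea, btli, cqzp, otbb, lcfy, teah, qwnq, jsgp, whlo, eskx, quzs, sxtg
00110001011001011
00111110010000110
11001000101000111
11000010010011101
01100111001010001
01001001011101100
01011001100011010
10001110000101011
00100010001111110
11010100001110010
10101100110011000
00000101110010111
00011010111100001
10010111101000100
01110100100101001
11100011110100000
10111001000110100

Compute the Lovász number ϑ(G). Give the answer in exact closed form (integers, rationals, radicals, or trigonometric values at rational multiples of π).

sqrt(17)

deg(leea) = 8; N(leea) = {behh, naum, cqzp, lcfy, teah, qwnq, whlo, eskx}.
Vertex whlo has 8 neighbors: lsqg, jtuj, leea, btli, cqzp, otbb, teah, eskx.
deg(behh) = 8; N(behh) = {blcw, jtuj, naum, leea, btli, lcfy, eskx, quzs}.
Vertex otbb has 8 neighbors: blcw, btli, teah, qwnq, jsgp, whlo, eskx, quzs.
Every vertex has degree 8 (N=17); Paley(17): SR with (k,λ,μ)=(8,3,4).
spec(A) ≈ [8.0, 1.5616, -2.5616] (distinct, 4 d.p.).
ϑ = −N·λ_min/(λ_max−λ_min) = −17·(-sqrt(17)/2 - 1/2)/(8−(-sqrt(17)/2 - 1/2)) = sqrt(17).
= 4.1231… (decimal).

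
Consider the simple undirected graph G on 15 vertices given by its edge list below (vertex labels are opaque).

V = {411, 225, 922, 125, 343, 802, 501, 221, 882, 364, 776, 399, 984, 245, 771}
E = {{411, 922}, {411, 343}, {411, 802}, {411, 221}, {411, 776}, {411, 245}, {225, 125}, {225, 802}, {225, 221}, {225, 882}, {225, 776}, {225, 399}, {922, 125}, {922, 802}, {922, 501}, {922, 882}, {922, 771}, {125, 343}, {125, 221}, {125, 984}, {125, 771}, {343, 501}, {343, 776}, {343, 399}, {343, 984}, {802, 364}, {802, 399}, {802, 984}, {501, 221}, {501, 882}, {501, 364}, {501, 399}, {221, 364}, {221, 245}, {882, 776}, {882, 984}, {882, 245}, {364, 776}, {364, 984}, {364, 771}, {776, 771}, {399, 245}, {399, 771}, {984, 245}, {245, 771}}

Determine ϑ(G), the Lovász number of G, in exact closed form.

N(399) = {225, 343, 802, 501, 245, 771}, |N(399)| = 6.
Vertex 776 has 6 neighbors: 411, 225, 343, 882, 364, 771.
N(245) = {411, 221, 882, 399, 984, 771}, |N(245)| = 6.
Vertex 501 has 6 neighbors: 922, 343, 221, 882, 364, 399.
Regular of degree 6 on 15 vertices: Kneser-type, 2-subsets of [6].
A has 3 distinct eigenvalues ≈ [6.0, 1.0, -3.0].
Lovász: ϑ = −15(-3)/(6+-1*(-3)) = 5.
Numerically 5.0000.

5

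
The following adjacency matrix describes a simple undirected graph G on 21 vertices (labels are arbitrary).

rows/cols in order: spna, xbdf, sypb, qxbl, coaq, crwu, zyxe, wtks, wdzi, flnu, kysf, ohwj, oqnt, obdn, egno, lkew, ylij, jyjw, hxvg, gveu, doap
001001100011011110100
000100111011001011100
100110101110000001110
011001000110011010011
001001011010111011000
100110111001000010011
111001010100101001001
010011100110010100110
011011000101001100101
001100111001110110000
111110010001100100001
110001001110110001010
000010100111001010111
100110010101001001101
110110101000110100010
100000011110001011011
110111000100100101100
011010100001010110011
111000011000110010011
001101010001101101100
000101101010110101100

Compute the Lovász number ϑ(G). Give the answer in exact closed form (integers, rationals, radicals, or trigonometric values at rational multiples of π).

Vertex ohwj has 10 neighbors: spna, xbdf, crwu, wdzi, flnu, kysf, oqnt, obdn, jyjw, gveu.
Vertex gveu has 10 neighbors: sypb, qxbl, crwu, wtks, ohwj, oqnt, egno, lkew, jyjw, hxvg.
N(oqnt) = {coaq, zyxe, flnu, kysf, ohwj, egno, ylij, hxvg, gveu, doap}, |N(oqnt)| = 10.
deg(xbdf) = 10; N(xbdf) = {qxbl, zyxe, wtks, wdzi, kysf, ohwj, egno, ylij, jyjw, hxvg}.
G on 21 vertices is 10-regular; this is K(7,2), the Kneser graph.
Distinct eigenvalues (to 3 d.p.): [10.0, 1.0, -4.0].
Lovász (edge-transitive): ϑ = −21·(-4)/((10)−(-4)) = 6.
ϑ(G) ≈ 6.000000000.

6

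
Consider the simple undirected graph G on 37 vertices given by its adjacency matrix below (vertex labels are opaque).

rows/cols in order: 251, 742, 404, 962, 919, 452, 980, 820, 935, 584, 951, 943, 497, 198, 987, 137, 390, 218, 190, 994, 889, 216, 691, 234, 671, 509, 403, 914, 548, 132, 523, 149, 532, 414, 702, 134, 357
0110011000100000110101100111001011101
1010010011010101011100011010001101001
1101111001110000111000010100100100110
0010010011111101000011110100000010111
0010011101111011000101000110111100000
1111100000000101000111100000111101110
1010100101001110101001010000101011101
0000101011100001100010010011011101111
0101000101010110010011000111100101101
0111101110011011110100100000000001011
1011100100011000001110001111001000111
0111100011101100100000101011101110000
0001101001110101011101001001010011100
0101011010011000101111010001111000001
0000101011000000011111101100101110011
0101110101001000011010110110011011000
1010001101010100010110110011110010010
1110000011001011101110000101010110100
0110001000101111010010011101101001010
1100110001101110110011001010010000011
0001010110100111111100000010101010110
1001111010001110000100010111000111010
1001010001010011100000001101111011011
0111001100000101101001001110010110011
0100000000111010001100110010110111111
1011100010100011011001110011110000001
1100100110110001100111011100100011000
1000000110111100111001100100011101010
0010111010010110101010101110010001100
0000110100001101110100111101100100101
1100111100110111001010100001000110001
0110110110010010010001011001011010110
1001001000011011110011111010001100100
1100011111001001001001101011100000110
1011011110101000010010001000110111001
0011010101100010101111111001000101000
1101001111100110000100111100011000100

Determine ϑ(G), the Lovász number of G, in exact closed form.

N(702) = {251, 404, 962, 452, 980, 820, 935, 951, 497, 218, 889, 671, 548, 132, 149, 532, 414, 357}, |N(702)| = 18.
deg(414) = 18; N(414) = {251, 742, 452, 980, 820, 935, 584, 497, 137, 190, 216, 691, 671, 403, 914, 548, 702, 134}.
N(403) = {251, 742, 919, 820, 935, 951, 943, 137, 390, 994, 889, 216, 234, 671, 509, 548, 532, 414}, |N(403)| = 18.
deg(919) = 18; N(919) = {404, 452, 980, 820, 584, 951, 943, 497, 987, 137, 994, 216, 509, 403, 548, 132, 523, 149}.
Every vertex has degree 18 (N=37); Paley(37): SR with (k,λ,μ)=(18,8,9).
Distinct eigenvalues (to 3 d.p.): [18.0, 2.541, -3.541].
−37·(-sqrt(37)/2 - 1/2) / ((18)−(-sqrt(37)/2 - 1/2)) = sqrt(37) = ϑ(G).
Numerically 6.082762530.

sqrt(37)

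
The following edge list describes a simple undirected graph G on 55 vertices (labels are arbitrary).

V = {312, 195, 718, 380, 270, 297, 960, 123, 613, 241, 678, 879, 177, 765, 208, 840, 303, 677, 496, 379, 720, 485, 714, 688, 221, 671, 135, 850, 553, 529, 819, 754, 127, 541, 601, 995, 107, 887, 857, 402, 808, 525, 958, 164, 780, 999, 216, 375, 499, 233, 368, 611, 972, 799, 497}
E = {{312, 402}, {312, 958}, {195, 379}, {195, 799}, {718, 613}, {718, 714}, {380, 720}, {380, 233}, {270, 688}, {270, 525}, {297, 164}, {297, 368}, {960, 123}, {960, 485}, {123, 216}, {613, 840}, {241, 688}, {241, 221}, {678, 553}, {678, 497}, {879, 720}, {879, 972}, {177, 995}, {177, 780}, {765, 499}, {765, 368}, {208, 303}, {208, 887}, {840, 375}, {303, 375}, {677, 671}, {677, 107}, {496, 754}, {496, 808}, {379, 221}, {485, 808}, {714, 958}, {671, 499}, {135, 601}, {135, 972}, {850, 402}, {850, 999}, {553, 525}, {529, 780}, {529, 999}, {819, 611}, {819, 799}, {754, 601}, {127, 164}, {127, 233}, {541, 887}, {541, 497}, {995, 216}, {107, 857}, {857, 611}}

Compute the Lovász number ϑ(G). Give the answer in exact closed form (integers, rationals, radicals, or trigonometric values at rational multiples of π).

55*cos(pi/55)/(cos(pi/55) + 1)

deg(850) = 2; N(850) = {402, 999}.
deg(241) = 2; N(241) = {688, 221}.
Vertex 754 has 2 neighbors: 496, 601.
deg(857) = 2; N(857) = {107, 611}.
55-vertex 2-regular graph: connected 2-regular on 55 ⇒ C_{55}.
A has 28 distinct eigenvalues ≈ [2.0, 1.987, 1.948, 1.8837, 1.7948, 1.6825, 1.5483, 1.3939, 1.2213, 1.0328, 0.8308, 0.618, 0.3972, 0.1712, -0.0571, -0.2846, -0.5084, -0.7256, -0.9333, -1.1289, -1.3097, -1.4735, -1.618, -1.7415, -1.8422, -1.919, -1.9707, -1.9967].
With N=55: ϑ(G) = 55·(-(-1)*2*cos(pi/55))/(2−(-2*cos(pi/55))) = 55*cos(pi/55)/(cos(pi/55) + 1).
= 27.477556878… (decimal).
Lovász sandwich 27 ≤ 55*cos(pi/55)/(cos(pi/55) + 1) ≤ 28: both strict.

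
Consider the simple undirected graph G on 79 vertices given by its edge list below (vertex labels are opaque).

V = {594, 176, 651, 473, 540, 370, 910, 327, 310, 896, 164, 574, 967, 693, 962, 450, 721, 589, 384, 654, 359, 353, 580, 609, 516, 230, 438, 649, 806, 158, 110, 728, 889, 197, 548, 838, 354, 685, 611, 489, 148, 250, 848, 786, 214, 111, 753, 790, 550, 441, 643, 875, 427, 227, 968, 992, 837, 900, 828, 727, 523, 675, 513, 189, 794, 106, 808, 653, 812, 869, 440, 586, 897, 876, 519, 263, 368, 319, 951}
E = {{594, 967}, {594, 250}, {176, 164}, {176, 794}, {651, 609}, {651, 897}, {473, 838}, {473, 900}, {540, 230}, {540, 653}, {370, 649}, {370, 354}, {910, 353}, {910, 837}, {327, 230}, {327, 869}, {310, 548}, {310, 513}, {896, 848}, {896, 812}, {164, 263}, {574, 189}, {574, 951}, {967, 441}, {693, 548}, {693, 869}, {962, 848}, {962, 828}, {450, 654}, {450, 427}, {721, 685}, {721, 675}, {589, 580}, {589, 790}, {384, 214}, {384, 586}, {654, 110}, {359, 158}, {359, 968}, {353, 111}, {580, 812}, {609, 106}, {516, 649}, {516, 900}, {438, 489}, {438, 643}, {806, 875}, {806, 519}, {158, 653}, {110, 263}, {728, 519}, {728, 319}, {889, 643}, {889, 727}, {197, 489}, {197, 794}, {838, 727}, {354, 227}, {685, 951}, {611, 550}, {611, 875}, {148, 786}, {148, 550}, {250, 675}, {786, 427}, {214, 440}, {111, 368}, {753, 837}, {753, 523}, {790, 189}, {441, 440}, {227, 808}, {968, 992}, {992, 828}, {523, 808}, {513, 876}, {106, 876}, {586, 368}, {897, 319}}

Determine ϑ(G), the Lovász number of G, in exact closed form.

79*cos(pi/79)/(cos(pi/79) + 1)

N(214) = {384, 440}, |N(214)| = 2.
N(111) = {353, 368}, |N(111)| = 2.
deg(875) = 2; N(875) = {806, 611}.
Vertex 148 has 2 neighbors: 786, 550.
deg(v) = 2 for all v (|V|=79); this is C_{79}, the 79-cycle.
The 40 distinct eigenvalues: [2.0, 1.99368, 1.97475, 1.94334, 1.89964, 1.84393, 1.77657, 1.69797, 1.60863, 1.50913, 1.40008, 1.28219, 1.15618, 1.02287, 0.88309, 0.73773, 0.5877, 0.43396, 0.27747, 0.11923, -0.03976, -0.19851, -0.356, -0.51123, -0.66324, -0.81105, -0.95374, -1.09039, -1.22015, -1.3422, -1.45576, -1.56011, -1.65461, -1.73864, -1.81168, -1.87327, -1.92301, -1.96059, -1.98578, -1.99842].
Lovász (edge-transitive): ϑ = −79·(-2*cos(pi/79))/((2)−(-2*cos(pi/79))) = 79*cos(pi/79)/(cos(pi/79) + 1).
≈ 39.484379420 (to 9 d.p.).
39 ≤ 79*cos(pi/79)/(cos(pi/79) + 1) ≤ 40: both strict.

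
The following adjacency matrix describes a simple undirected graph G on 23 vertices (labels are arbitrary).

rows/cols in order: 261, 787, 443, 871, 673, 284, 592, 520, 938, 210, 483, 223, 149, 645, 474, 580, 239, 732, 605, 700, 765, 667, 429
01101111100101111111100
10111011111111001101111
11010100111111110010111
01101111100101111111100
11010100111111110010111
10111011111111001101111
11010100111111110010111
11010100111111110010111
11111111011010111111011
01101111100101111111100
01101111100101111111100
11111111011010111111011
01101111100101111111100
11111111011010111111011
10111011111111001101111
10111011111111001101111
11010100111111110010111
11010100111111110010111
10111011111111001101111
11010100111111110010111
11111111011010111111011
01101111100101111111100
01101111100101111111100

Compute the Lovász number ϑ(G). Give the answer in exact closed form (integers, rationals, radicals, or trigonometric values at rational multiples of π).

N(700) = {261, 787, 871, 284, 938, 210, 483, 223, 149, 645, 474, 580, 605, 765, 667, 429}, |N(700)| = 16.
deg(474) = 18; N(474) = {261, 443, 871, 673, 592, 520, 938, 210, 483, 223, 149, 645, 239, 732, 700, 765, 667, 429}.
Vertex 938 has 19 neighbors: 261, 787, 443, 871, 673, 284, 592, 520, 210, 483, 149, 474, 580, 239, 732, 605, 700, 667, 429.
deg(673) = 16; N(673) = {261, 787, 871, 284, 938, 210, 483, 223, 149, 645, 474, 580, 605, 765, 667, 429}.
G = K_{7,7,5,4}: α = 7 = χ(Ḡ), so ϑ = 7.
Numerically 7.00000.
Lovász sandwich 7 ≤ 7 ≤ 7: collapsed.

7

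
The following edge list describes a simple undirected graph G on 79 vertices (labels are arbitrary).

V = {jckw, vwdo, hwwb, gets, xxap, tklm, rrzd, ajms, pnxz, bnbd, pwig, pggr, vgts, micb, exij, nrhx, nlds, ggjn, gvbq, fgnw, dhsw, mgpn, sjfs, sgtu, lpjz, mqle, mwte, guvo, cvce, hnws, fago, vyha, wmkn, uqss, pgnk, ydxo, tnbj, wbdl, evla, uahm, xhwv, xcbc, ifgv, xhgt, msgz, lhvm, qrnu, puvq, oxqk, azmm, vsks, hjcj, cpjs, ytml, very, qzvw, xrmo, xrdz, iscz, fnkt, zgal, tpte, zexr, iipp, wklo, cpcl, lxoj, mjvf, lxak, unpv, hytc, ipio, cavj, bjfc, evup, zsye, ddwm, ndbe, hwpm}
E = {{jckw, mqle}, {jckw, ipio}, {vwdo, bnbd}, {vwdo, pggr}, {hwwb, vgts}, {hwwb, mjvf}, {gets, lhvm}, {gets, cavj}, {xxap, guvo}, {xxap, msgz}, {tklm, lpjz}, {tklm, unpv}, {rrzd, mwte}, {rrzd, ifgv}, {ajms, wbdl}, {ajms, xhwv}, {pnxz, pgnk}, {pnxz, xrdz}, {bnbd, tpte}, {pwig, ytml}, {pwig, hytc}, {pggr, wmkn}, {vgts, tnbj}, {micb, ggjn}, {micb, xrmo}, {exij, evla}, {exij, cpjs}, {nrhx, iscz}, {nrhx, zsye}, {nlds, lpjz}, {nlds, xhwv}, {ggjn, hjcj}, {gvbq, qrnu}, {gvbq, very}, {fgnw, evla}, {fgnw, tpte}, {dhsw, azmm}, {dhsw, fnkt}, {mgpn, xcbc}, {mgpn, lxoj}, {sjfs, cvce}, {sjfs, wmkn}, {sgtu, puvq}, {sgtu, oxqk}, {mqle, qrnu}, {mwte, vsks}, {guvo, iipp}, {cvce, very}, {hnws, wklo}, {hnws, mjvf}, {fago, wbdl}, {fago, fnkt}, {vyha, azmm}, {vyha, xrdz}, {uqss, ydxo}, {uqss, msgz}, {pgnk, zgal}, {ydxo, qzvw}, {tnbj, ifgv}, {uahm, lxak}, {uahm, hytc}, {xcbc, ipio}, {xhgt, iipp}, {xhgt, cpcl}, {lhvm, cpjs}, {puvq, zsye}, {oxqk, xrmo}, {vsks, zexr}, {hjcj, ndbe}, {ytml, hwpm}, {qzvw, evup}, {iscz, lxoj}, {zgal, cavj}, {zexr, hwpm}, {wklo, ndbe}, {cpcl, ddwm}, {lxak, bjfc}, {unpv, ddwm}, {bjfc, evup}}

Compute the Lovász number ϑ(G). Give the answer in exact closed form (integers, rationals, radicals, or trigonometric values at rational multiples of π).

79*cos(pi/79)/(cos(pi/79) + 1)

deg(xcbc) = 2; N(xcbc) = {mgpn, ipio}.
deg(cpcl) = 2; N(cpcl) = {xhgt, ddwm}.
N(vsks) = {mwte, zexr}, |N(vsks)| = 2.
N(ddwm) = {cpcl, unpv}, |N(ddwm)| = 2.
79-vertex 2-regular graph: a single 79-cycle (edge-transitive).
spec(A) ≈ [2.0, 1.993678, 1.974751, 1.943339, 1.89964, 1.843932, 1.776565, 1.697967, 1.608633, 1.509129, 1.400084, 1.282187, 1.156184, 1.022871, 0.883091, 0.737728, 0.587701, 0.433958, 0.277471, 0.11923, -0.039764, -0.198508, -0.355996, -0.511233, -0.663239, -0.811051, -0.953735, -1.09039, -1.22015, -1.342197, -1.455758, -1.560115, -1.654608, -1.738641, -1.811681, -1.873267, -1.92301, -1.960595, -1.985784, -1.998419] (distinct, 6 d.p.).
Lovász (edge-transitive): ϑ = −79·(-2*cos(pi/79))/((2)−(-2*cos(pi/79))) = 79*cos(pi/79)/(cos(pi/79) + 1).
ϑ(G) ≈ 39.4844.
Sandwich: α(G)=39 ≤ ϑ(G)=79*cos(pi/79)/(cos(pi/79) + 1) ≤ χ(Ḡ)=40 (both strict).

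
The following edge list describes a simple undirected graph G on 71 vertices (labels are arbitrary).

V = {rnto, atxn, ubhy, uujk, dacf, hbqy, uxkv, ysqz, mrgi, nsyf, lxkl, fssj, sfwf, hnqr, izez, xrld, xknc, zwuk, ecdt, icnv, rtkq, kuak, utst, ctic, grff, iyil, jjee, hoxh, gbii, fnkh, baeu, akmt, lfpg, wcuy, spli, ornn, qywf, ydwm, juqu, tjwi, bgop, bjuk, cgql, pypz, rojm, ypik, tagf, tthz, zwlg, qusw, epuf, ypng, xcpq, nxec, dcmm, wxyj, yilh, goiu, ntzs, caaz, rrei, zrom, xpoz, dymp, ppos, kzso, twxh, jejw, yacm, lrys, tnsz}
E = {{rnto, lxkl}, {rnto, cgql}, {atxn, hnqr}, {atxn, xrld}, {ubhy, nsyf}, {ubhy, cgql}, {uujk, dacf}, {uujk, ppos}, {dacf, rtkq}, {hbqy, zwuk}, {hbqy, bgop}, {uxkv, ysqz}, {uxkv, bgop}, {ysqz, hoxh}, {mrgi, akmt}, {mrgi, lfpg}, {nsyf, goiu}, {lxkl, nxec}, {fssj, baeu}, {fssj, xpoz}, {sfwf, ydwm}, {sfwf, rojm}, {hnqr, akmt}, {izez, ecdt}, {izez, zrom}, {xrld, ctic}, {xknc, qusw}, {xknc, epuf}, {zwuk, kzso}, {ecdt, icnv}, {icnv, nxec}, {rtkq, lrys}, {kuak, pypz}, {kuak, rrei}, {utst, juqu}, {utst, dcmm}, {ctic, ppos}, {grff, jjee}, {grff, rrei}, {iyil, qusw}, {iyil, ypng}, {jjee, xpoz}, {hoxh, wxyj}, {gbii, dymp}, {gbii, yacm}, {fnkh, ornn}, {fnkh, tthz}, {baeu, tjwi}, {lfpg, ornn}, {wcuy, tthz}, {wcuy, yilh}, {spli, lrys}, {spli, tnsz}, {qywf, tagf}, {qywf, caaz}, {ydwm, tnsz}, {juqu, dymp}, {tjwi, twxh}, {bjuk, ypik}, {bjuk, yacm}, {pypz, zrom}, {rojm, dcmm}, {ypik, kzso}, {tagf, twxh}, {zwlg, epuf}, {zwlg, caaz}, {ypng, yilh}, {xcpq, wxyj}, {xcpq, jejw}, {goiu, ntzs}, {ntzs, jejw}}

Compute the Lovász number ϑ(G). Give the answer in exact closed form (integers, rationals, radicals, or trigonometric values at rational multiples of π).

71*cos(pi/71)/(cos(pi/71) + 1)

deg(tthz) = 2; N(tthz) = {fnkh, wcuy}.
deg(jjee) = 2; N(jjee) = {grff, xpoz}.
N(gbii) = {dymp, yacm}, |N(gbii)| = 2.
N(dacf) = {uujk, rtkq}, |N(dacf)| = 2.
deg(v) = 2 for all v (|V|=71); this is C_{71}, the 71-cycle.
The 36 distinct eigenvalues: [2.0, 1.9922, 1.9688, 1.9299, 1.876, 1.8074, 1.7246, 1.6284, 1.5194, 1.3985, 1.2666, 1.1249, 0.9743, 0.8162, 0.6516, 0.4819, 0.3085, 0.1326, -0.0442, -0.2208, -0.3956, -0.5673, -0.7346, -0.8961, -1.0507, -1.1969, -1.3339, -1.4604, -1.5754, -1.6781, -1.7677, -1.8435, -1.9048, -1.9513, -1.9824, -1.998].
Lovász (edge-transitive): ϑ = −71·(-2*cos(pi/71))/((2)−(-2*cos(pi/71))) = 71*cos(pi/71)/(cos(pi/71) + 1).
ϑ(G) ≈ 35.48261826.
35 ≤ 71*cos(pi/71)/(cos(pi/71) + 1) ≤ 36: both strict.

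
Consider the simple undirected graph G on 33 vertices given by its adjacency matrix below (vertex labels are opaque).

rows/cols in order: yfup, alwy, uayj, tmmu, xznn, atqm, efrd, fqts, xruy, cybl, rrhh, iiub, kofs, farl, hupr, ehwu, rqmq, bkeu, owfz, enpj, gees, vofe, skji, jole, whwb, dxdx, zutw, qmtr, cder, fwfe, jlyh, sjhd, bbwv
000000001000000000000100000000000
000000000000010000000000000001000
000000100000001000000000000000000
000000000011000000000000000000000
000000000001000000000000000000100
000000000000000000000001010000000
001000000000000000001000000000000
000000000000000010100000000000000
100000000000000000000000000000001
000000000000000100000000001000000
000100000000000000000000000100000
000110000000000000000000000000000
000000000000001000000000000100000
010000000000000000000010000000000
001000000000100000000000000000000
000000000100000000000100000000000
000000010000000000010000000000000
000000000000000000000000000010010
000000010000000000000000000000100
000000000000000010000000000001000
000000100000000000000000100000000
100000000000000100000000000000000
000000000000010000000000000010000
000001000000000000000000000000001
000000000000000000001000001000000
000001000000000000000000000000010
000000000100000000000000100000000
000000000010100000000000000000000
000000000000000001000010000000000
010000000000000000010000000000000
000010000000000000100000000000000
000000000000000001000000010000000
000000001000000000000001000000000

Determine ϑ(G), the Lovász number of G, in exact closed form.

33*cos(pi/33)/(cos(pi/33) + 1)

N(jole) = {atqm, bbwv}, |N(jole)| = 2.
deg(ehwu) = 2; N(ehwu) = {cybl, vofe}.
Vertex enpj has 2 neighbors: rqmq, fwfe.
Vertex xznn has 2 neighbors: iiub, jlyh.
33-vertex 2-regular graph: a single 33-cycle (edge-transitive).
A has 17 distinct eigenvalues ≈ [2.0, 1.963857, 1.856736, 1.682507, 1.447468, 1.160114, 0.83083, 0.471518, 0.095164, -0.28463, -0.654136, -1.0, -1.309721, -1.572106, -1.777671, -1.918986, -1.990944].
−33·(-2*cos(pi/33)) / ((2)−(-2*cos(pi/33))) = 33*cos(pi/33)/(cos(pi/33) + 1) = ϑ(G).
Numerically 16.462558592.
Lovász sandwich 16 ≤ 33*cos(pi/33)/(cos(pi/33) + 1) ≤ 17: both strict.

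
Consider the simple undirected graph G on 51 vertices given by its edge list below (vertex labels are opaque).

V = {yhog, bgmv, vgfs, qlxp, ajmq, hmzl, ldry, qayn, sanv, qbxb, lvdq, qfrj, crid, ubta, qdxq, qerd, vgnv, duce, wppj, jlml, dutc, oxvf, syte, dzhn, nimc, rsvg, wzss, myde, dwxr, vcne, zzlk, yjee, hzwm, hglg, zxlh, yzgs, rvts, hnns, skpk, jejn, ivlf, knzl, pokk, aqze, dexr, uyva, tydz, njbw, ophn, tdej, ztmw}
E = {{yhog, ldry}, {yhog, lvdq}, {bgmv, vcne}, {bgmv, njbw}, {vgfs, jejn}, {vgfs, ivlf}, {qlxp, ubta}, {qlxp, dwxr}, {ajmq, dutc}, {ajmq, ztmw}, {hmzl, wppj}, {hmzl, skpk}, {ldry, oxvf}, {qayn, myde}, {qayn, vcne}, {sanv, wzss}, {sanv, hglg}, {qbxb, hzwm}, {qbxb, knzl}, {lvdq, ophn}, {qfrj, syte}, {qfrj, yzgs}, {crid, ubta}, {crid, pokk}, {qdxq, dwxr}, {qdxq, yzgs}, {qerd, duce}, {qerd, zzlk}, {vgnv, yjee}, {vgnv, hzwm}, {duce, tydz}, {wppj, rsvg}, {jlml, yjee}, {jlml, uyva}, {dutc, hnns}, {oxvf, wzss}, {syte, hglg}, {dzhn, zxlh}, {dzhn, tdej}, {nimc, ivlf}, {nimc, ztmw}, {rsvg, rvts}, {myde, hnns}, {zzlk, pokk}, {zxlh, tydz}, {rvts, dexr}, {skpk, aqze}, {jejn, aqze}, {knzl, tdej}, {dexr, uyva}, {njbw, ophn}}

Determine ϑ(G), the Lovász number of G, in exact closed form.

N(sanv) = {wzss, hglg}, |N(sanv)| = 2.
Vertex tdej has 2 neighbors: dzhn, knzl.
deg(lvdq) = 2; N(lvdq) = {yhog, ophn}.
deg(yhog) = 2; N(yhog) = {ldry, lvdq}.
2-regular, N=51; the odd cycle C_{51}.
The 26 distinct eigenvalues: [2.0, 1.985, 1.94, 1.865, 1.762, 1.632, 1.478, 1.301, 1.105, 0.891, 0.665, 0.428, 0.185, -0.062, -0.307, -0.547, -0.78, -1.0, -1.205, -1.392, -1.558, -1.7, -1.817, -1.906, -1.966, -1.996].
Lovász: ϑ = −51(-2*cos(pi/51))/(2+-(-1)*2*cos(pi/51)) = 51*cos(pi/51)/(cos(pi/51) + 1).
ϑ(G) ≈ 25.475794.
25 ≤ 51*cos(pi/51)/(cos(pi/51) + 1) ≤ 26: both strict.

51*cos(pi/51)/(cos(pi/51) + 1)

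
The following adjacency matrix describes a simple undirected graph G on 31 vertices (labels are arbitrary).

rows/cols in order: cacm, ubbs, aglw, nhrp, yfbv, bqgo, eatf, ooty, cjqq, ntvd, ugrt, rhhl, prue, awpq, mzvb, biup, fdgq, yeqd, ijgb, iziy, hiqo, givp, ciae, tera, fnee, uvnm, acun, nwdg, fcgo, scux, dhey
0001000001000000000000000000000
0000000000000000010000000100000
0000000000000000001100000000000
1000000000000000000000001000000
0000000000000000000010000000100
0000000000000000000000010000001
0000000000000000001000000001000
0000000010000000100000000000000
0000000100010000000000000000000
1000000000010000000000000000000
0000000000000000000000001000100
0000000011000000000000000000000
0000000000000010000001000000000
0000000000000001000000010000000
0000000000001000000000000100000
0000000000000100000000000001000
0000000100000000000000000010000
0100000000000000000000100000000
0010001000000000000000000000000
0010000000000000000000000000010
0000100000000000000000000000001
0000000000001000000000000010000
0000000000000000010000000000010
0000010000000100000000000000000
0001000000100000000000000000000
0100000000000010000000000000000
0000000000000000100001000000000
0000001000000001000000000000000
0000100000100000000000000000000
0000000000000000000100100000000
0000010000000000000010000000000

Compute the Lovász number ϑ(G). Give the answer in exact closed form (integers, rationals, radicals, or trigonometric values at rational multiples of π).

31*cos(pi/31)/(cos(pi/31) + 1)

N(cacm) = {nhrp, ntvd}, |N(cacm)| = 2.
Vertex awpq has 2 neighbors: biup, tera.
deg(tera) = 2; N(tera) = {bqgo, awpq}.
deg(nwdg) = 2; N(nwdg) = {eatf, biup}.
Regular of degree 2 on 31 vertices: connected 2-regular on 31 ⇒ C_{31}.
The 16 distinct eigenvalues: [2.0, 1.9591, 1.8379, 1.6415, 1.3779, 1.0579, 0.6946, 0.3029, -0.1013, -0.5013, -0.8808, -1.2242, -1.5175, -1.7487, -1.9083, -1.9897].
Lovász (edge-transitive): ϑ = −31·(-2*cos(pi/31))/((2)−(-2*cos(pi/31))) = 31*cos(pi/31)/(cos(pi/31) + 1).
ϑ(G) ≈ 15.4601350.
Sandwich: α(G)=15 ≤ ϑ(G)=31*cos(pi/31)/(cos(pi/31) + 1) ≤ χ(Ḡ)=16 (both strict).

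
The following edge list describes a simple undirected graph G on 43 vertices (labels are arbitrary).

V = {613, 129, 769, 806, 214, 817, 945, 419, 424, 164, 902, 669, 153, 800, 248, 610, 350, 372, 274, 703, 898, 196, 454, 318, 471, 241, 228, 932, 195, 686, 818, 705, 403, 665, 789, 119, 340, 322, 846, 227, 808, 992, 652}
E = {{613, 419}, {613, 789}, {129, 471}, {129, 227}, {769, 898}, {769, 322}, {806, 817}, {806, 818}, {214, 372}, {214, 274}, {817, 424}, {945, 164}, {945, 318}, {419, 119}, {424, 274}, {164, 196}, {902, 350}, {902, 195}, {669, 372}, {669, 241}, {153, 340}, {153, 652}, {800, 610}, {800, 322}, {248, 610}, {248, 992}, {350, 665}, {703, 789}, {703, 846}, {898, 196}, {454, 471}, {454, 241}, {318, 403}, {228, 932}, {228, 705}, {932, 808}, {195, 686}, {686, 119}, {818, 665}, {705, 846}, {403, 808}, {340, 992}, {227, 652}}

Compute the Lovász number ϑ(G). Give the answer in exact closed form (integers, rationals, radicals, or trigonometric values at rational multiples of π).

43*cos(pi/43)/(cos(pi/43) + 1)

deg(153) = 2; N(153) = {340, 652}.
deg(274) = 2; N(274) = {214, 424}.
deg(403) = 2; N(403) = {318, 808}.
deg(214) = 2; N(214) = {372, 274}.
Regular of degree 2 on 43 vertices: the odd cycle C_{43}.
The 22 distinct eigenvalues: [2.0, 1.9787, 1.9152, 1.8109, 1.668, 1.4895, 1.2793, 1.0419, 0.7822, 0.5059, 0.2187, -0.073, -0.3633, -0.6458, -0.9145, -1.1637, -1.3881, -1.583, -1.7441, -1.868, -1.9522, -1.9947].
λ_max=2, λ_min=-2*cos(pi/43); ϑ = −43·λ_min/(λ_max−λ_min) = 43*cos(pi/43)/(cos(pi/43) + 1).
= 21.4712837… (decimal).
Check 21 ≤ 43*cos(pi/43)/(cos(pi/43) + 1) ≤ 22: both strict.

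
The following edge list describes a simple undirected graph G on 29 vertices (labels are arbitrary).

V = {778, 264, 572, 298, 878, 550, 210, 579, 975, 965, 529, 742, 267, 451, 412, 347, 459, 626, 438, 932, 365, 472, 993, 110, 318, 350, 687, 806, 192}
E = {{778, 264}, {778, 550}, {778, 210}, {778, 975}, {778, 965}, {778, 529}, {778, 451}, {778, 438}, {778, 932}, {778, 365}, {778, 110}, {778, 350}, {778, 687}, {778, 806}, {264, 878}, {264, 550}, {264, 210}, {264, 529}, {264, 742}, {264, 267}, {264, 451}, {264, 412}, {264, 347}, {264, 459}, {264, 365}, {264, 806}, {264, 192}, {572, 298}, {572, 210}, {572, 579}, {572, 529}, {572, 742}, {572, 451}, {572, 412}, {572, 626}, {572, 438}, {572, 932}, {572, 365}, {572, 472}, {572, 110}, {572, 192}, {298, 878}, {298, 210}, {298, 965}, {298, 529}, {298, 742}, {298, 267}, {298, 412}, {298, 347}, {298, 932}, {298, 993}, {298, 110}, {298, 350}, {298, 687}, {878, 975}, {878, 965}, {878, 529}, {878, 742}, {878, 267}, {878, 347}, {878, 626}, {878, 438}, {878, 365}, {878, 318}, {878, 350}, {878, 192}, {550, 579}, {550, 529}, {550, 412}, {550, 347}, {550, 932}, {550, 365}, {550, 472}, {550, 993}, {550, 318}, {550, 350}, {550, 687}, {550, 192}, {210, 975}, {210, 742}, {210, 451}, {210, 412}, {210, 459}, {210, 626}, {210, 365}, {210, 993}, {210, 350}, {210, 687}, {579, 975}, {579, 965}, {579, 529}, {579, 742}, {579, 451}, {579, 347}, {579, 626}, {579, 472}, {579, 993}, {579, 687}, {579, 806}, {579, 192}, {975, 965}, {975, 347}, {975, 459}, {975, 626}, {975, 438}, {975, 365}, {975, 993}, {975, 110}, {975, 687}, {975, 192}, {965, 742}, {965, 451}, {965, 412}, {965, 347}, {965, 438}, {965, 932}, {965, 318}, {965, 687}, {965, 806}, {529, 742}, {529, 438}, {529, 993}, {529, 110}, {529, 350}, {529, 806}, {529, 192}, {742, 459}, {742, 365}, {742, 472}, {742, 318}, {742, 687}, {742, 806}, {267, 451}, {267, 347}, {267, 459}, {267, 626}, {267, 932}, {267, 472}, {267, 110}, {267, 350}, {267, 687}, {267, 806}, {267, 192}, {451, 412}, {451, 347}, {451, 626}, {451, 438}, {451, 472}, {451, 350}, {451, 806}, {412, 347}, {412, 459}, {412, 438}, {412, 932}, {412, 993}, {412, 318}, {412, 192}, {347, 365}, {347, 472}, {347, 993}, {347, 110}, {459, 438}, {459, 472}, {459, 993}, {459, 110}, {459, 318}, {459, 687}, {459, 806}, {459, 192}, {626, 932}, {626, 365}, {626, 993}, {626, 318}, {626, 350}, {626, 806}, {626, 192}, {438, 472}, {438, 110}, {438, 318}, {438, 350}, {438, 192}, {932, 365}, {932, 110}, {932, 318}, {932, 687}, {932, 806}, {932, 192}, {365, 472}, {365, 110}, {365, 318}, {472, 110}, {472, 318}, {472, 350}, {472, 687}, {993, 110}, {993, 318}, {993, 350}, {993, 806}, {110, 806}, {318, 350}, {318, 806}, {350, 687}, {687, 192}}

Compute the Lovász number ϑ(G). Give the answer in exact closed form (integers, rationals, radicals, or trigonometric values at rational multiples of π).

deg(993) = 14; N(993) = {298, 550, 210, 579, 975, 529, 412, 347, 459, 626, 110, 318, 350, 806}.
N(350) = {778, 298, 878, 550, 210, 529, 267, 451, 626, 438, 472, 993, 318, 687}, |N(350)| = 14.
Vertex 965 has 14 neighbors: 778, 298, 878, 579, 975, 742, 451, 412, 347, 438, 932, 318, 687, 806.
Vertex 975 has 14 neighbors: 778, 878, 210, 579, 965, 347, 459, 626, 438, 365, 993, 110, 687, 192.
Every vertex has degree 14 (N=29); SR(29,14,6,7) — a Paley graph.
spec(A) ≈ [14.0, 2.193, -3.193] (distinct, 3 d.p.).
Lovász (edge-transitive): ϑ = −29·(-sqrt(29)/2 - 1/2)/((14)−(-sqrt(29)/2 - 1/2)) = sqrt(29).
Numerically 5.3852.

sqrt(29)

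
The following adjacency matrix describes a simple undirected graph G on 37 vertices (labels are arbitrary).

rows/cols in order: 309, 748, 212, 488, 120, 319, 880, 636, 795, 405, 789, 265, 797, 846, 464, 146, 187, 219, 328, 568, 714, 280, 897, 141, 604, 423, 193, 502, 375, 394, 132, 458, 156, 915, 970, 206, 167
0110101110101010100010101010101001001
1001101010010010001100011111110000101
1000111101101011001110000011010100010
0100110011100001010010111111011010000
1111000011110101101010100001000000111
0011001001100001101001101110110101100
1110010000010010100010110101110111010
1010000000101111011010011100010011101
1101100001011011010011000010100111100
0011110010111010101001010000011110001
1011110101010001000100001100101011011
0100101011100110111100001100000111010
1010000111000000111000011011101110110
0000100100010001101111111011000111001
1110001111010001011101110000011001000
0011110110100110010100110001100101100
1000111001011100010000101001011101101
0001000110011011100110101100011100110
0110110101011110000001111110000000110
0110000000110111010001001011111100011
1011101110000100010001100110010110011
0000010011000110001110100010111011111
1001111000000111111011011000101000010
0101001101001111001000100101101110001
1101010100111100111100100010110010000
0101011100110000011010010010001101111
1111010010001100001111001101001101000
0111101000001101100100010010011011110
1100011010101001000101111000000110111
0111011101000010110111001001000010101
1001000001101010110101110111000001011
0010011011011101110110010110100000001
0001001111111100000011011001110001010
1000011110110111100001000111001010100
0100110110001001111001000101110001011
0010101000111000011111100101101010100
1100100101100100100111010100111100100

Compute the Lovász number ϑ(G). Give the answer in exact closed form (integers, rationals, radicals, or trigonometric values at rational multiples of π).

N(464) = {309, 748, 212, 880, 636, 795, 405, 265, 146, 219, 328, 568, 280, 897, 141, 394, 132, 915}, |N(464)| = 18.
N(488) = {748, 120, 319, 795, 405, 789, 146, 219, 714, 897, 141, 604, 423, 193, 502, 394, 132, 156}, |N(488)| = 18.
Vertex 280 has 18 neighbors: 319, 795, 405, 846, 464, 328, 568, 714, 897, 193, 375, 394, 132, 156, 915, 970, 206, 167.
Vertex 748 has 18 neighbors: 309, 488, 120, 880, 795, 265, 464, 328, 568, 141, 604, 423, 193, 502, 375, 394, 970, 167.
G on 37 vertices is 18-regular; strongly regular (37,18,8,9).
Distinct eigenvalues (to 6 d.p.): [18.0, 2.541381, -3.541381].
Lovász (edge-transitive): ϑ = −37·(-sqrt(37)/2 - 1/2)/((18)−(-sqrt(37)/2 - 1/2)) = sqrt(37).
Numerically 6.0827625.

sqrt(37)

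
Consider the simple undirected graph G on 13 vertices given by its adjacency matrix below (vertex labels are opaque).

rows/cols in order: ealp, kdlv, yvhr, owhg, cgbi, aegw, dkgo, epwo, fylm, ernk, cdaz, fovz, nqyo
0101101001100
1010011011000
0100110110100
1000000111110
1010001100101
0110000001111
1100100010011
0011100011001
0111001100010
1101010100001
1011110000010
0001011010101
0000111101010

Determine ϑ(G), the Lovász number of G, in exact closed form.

N(nqyo) = {cgbi, aegw, dkgo, epwo, ernk, fovz}, |N(nqyo)| = 6.
Vertex ealp has 6 neighbors: kdlv, owhg, cgbi, dkgo, ernk, cdaz.
Vertex cgbi has 6 neighbors: ealp, yvhr, dkgo, epwo, cdaz, nqyo.
Vertex kdlv has 6 neighbors: ealp, yvhr, aegw, dkgo, fylm, ernk.
deg(v) = 6 for all v (|V|=13); strongly regular (13,6,2,3).
Distinct eigenvalues (to 6 d.p.): [6.0, 1.302776, -2.302776].
−13·(-sqrt(13)/2 - 1/2) / ((6)−(-sqrt(13)/2 - 1/2)) = sqrt(13) = ϑ(G).
Numerically 3.60555128.

sqrt(13)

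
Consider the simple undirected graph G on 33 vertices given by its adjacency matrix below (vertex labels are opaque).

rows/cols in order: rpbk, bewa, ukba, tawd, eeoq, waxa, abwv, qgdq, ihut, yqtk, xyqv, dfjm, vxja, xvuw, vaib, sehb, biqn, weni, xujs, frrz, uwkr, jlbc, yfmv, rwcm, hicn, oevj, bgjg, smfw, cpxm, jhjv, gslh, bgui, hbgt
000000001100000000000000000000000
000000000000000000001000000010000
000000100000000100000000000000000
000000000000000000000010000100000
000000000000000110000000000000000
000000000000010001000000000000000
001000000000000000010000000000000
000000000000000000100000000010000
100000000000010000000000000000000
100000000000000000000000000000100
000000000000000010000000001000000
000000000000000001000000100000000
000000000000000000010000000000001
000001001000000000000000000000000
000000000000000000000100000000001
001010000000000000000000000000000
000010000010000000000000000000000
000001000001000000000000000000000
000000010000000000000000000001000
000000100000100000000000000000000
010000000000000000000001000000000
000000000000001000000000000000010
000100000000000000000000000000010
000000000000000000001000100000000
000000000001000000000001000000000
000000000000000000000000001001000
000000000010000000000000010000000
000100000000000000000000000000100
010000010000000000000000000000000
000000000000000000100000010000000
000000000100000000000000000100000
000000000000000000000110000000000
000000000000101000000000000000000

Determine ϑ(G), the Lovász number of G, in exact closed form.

deg(biqn) = 2; N(biqn) = {eeoq, xyqv}.
N(waxa) = {xvuw, weni}, |N(waxa)| = 2.
N(xvuw) = {waxa, ihut}, |N(xvuw)| = 2.
Vertex oevj has 2 neighbors: bgjg, jhjv.
deg(v) = 2 for all v (|V|=33); this is C_{33}, the 33-cycle.
A has 17 distinct eigenvalues ≈ [2.0, 1.9639, 1.8567, 1.6825, 1.4475, 1.1601, 0.8308, 0.4715, 0.0952, -0.2846, -0.6541, -1.0, -1.3097, -1.5721, -1.7777, -1.919, -1.9909].
With N=33: ϑ(G) = 33·(-(-1)*2*cos(pi/33))/(2−(-2*cos(pi/33))) = 33*cos(pi/33)/(cos(pi/33) + 1).
ϑ(G) ≈ 16.462558592.
16 ≤ 33*cos(pi/33)/(cos(pi/33) + 1) ≤ 17: both strict.

33*cos(pi/33)/(cos(pi/33) + 1)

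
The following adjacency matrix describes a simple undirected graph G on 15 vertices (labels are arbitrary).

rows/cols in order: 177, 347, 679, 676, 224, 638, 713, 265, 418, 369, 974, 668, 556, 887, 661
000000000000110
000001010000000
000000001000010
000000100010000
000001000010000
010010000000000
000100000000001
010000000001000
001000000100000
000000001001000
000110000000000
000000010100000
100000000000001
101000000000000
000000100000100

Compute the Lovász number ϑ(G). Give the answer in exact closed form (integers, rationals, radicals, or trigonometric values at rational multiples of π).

N(347) = {638, 265}, |N(347)| = 2.
Vertex 668 has 2 neighbors: 265, 369.
Vertex 177 has 2 neighbors: 556, 887.
Vertex 676 has 2 neighbors: 713, 974.
Every vertex has degree 2 (N=15); connected 2-regular on 15 ⇒ C_{15}.
A has 8 distinct eigenvalues ≈ [2.0, 1.8271, 1.3383, 0.618, -0.2091, -1.0, -1.618, -1.9563].
Lovász: ϑ = −15(-2*cos(pi/15))/(2+-(-1)*2*cos(pi/15)) = 15*cos(pi/15)/(cos(pi/15) + 1).
= 7.4171… (decimal).
Lovász sandwich 7 ≤ 15*cos(pi/15)/(cos(pi/15) + 1) ≤ 8: both strict.

15*cos(pi/15)/(cos(pi/15) + 1)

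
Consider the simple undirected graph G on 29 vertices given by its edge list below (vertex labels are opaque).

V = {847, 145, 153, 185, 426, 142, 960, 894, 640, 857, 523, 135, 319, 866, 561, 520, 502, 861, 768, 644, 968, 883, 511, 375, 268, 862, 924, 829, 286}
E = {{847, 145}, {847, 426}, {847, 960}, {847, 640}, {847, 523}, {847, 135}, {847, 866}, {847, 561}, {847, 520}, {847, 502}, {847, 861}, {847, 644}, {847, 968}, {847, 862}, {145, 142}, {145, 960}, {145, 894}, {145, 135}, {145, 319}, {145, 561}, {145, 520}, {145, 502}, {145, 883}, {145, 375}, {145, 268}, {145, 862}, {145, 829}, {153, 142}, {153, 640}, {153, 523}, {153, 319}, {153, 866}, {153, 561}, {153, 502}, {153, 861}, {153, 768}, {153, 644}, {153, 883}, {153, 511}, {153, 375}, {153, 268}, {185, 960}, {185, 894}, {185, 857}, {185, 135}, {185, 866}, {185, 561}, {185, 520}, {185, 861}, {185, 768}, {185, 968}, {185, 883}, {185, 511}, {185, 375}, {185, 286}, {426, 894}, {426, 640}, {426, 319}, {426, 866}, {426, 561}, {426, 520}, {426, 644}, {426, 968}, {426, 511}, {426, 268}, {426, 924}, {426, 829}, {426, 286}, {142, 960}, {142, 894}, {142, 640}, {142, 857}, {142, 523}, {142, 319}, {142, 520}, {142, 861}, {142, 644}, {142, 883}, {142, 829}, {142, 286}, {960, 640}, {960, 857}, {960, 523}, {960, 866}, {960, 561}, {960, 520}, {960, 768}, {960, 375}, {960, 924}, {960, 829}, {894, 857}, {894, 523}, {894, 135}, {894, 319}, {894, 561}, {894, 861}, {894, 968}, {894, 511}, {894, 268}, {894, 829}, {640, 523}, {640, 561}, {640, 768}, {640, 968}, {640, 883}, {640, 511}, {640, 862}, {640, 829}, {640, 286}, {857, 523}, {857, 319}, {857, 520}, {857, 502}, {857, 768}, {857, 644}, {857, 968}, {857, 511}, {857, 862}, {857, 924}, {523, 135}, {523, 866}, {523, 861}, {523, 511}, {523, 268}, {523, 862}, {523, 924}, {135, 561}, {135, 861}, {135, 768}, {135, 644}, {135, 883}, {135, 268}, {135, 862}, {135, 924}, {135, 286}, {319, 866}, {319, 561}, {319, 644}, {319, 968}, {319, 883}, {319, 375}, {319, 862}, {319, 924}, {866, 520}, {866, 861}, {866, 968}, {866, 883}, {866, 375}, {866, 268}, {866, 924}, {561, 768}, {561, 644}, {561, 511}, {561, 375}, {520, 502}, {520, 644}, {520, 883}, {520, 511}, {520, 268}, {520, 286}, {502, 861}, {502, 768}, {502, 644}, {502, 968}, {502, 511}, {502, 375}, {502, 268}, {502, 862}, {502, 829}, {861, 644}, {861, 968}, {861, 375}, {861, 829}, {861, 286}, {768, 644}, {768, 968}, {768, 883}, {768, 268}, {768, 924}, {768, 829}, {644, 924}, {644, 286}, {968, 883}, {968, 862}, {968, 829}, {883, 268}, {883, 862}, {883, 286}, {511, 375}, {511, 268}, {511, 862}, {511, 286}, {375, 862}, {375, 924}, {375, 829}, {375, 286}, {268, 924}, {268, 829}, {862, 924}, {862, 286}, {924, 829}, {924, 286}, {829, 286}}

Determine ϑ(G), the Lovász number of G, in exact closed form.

sqrt(29)

N(145) = {847, 142, 960, 894, 135, 319, 561, 520, 502, 883, 375, 268, 862, 829}, |N(145)| = 14.
N(520) = {847, 145, 185, 426, 142, 960, 857, 866, 502, 644, 883, 511, 268, 286}, |N(520)| = 14.
deg(829) = 14; N(829) = {145, 426, 142, 960, 894, 640, 502, 861, 768, 968, 375, 268, 924, 286}.
Vertex 894 has 14 neighbors: 145, 185, 426, 142, 857, 523, 135, 319, 561, 861, 968, 511, 268, 829.
29-vertex 14-regular graph: SR(29,14,6,7) — a Paley graph.
spec(A) ≈ [14.0, 2.1926, -3.1926] (distinct, 4 d.p.).
With N=29: ϑ(G) = 29·(-(-sqrt(29)/2 - 1/2))/(14−(-sqrt(29)/2 - 1/2)) = sqrt(29).
ϑ(G) ≈ 5.38516.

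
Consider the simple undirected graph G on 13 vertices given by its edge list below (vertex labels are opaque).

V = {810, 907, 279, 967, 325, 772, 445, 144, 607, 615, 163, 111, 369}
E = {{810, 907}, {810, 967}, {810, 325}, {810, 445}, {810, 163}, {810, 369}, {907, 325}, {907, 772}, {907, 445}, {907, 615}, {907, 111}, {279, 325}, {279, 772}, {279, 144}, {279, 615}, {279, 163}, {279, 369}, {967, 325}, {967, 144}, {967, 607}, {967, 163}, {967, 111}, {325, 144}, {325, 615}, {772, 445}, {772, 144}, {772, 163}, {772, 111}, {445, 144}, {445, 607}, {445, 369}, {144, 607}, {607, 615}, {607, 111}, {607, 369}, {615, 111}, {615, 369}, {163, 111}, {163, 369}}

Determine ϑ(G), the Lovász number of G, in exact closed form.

sqrt(13)

deg(772) = 6; N(772) = {907, 279, 445, 144, 163, 111}.
N(810) = {907, 967, 325, 445, 163, 369}, |N(810)| = 6.
deg(907) = 6; N(907) = {810, 325, 772, 445, 615, 111}.
Vertex 111 has 6 neighbors: 907, 967, 772, 607, 615, 163.
Regular of degree 6 on 13 vertices: strongly regular (13,6,2,3).
spec(A) ≈ [6.0, 1.303, -2.303] (distinct, 3 d.p.).
−13·(-sqrt(13)/2 - 1/2) / ((6)−(-sqrt(13)/2 - 1/2)) = sqrt(13) = ϑ(G).
≈ 3.60555 (to 5 d.p.).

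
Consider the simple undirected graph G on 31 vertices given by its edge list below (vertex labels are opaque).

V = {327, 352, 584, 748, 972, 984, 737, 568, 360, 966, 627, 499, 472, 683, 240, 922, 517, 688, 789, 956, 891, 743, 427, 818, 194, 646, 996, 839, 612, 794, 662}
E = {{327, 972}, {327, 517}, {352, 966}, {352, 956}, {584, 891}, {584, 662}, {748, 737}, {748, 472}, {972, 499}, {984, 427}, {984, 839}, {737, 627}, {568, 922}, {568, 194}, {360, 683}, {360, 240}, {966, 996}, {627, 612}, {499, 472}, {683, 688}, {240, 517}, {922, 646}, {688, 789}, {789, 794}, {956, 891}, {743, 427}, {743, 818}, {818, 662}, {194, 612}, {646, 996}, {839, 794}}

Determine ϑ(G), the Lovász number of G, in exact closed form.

31*cos(pi/31)/(cos(pi/31) + 1)

N(683) = {360, 688}, |N(683)| = 2.
deg(646) = 2; N(646) = {922, 996}.
N(427) = {984, 743}, |N(427)| = 2.
deg(360) = 2; N(360) = {683, 240}.
Regular of degree 2 on 31 vertices: connected 2-regular on 31 ⇒ C_{31}.
The 16 distinct eigenvalues: [2.0, 1.95906, 1.837916, 1.641527, 1.377934, 1.057928, 0.694611, 0.302856, -0.101298, -0.501305, -0.880788, -1.224212, -1.517516, -1.748693, -1.908279, -1.989739].
With N=31: ϑ(G) = 31·(-(-1)*2*cos(pi/31))/(2−(-2*cos(pi/31))) = 31*cos(pi/31)/(cos(pi/31) + 1).
ϑ(G) ≈ 15.4601350.
Sandwich: α(G)=15 ≤ ϑ(G)=31*cos(pi/31)/(cos(pi/31) + 1) ≤ χ(Ḡ)=16 (both strict).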